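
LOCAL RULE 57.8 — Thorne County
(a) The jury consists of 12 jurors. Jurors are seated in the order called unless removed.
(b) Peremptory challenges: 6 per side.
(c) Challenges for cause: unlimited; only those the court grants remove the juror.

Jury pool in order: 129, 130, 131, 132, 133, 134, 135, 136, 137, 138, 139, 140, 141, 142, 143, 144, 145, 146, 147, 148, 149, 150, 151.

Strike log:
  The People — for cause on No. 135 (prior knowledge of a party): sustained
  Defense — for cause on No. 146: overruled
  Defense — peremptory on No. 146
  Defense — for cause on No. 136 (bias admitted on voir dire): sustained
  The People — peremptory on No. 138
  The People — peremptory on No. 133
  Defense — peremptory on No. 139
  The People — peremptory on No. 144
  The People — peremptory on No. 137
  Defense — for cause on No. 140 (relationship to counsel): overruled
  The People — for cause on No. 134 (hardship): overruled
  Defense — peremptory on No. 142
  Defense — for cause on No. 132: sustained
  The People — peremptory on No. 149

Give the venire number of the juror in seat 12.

151

Removed: #132, #133, #135, #136, #137, #138, #139, #142, #144, #146, #149. (#134, #140 stay — for-cause denied.)
Seating in order: seats 1–12 → #129, #130, #131, #134, #140, #141, #143, #145, #147, #148, #150, #151.
So seat 12 is #151.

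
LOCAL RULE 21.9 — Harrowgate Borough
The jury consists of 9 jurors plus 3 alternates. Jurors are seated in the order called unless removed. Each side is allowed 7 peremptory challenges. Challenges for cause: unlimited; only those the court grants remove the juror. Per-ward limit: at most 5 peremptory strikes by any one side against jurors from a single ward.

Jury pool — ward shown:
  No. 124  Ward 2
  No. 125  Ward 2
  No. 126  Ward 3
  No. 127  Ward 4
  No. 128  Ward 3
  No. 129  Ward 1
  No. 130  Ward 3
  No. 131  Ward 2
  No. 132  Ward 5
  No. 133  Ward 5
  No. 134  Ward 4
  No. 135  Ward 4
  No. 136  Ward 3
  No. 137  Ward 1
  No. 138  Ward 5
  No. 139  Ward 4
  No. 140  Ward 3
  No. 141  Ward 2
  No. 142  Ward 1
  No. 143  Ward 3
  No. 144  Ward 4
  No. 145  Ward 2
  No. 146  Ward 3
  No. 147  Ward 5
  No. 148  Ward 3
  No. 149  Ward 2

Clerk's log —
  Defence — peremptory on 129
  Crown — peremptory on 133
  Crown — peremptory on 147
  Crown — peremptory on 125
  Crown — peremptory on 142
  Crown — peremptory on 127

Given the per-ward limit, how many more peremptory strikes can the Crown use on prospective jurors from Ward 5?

Crown peremptories so far: #133, #147, #125, #142, #127 — 5 of 7 used, 2 left overall.
Against Ward 5: #133, #147 — 2 used; per-ward cap 5 leaves 3.
Binding limit: min(2, 3) = 2.

2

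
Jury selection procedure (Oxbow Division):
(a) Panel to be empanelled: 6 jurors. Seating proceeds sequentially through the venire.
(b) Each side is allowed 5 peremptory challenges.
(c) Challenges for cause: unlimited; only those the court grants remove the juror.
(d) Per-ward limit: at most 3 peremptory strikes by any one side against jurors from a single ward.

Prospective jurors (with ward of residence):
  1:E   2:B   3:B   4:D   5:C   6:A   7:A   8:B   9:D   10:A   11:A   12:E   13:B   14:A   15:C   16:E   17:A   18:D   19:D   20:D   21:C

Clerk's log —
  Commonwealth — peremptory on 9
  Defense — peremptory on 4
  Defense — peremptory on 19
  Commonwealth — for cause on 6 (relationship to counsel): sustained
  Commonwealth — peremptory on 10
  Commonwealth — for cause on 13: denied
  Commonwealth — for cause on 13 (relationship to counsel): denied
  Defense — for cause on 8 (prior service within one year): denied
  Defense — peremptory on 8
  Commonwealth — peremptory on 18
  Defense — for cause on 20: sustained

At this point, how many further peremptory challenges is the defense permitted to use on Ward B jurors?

2

Defense peremptories so far: #4, #19, #8 — 3 of 5 used, 2 left overall.
Against Ward B: #8 — 1 used; per-ward cap 3 leaves 2.
Binding limit: min(2, 2) = 2.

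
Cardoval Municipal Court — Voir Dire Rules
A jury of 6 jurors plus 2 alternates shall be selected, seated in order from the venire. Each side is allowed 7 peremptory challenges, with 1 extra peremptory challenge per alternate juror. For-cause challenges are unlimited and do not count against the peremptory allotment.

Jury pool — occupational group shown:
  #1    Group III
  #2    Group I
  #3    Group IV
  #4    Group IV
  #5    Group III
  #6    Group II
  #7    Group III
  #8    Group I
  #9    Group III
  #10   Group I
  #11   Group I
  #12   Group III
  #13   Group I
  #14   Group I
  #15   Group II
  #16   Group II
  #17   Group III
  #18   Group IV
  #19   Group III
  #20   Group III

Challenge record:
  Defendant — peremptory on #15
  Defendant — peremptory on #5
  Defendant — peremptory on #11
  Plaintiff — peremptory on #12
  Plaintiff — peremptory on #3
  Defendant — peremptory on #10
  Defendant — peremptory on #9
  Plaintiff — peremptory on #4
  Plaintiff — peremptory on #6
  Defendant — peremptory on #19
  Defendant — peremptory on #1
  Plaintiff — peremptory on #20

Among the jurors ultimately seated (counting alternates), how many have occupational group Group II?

Removed: #1, #3, #4, #5, #6, #9, #10, #11, #12, #15, #19, #20.
Seated (8 incl. alternates): #2, #7, #8, #13, #14, #16, #17, #18.
Of those, in Group II: #16 → 1.

1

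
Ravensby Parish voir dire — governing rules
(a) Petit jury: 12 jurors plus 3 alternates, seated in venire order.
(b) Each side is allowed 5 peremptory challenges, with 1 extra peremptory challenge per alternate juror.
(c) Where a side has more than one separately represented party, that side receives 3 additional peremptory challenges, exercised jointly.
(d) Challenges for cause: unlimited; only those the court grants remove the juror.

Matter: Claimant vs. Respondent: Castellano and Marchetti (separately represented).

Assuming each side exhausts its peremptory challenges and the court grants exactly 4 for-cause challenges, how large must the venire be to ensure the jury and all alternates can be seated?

Seats to fill: 12 + 3 alternates = 15.
Peremptories — Claimant: 5 + 1×3 = 8; Respondent: 5 + 1×3 + 3 = 11; total 19.
For-cause removals: 4.
Minimum venire: 15 + 19 + 4 = 38.

38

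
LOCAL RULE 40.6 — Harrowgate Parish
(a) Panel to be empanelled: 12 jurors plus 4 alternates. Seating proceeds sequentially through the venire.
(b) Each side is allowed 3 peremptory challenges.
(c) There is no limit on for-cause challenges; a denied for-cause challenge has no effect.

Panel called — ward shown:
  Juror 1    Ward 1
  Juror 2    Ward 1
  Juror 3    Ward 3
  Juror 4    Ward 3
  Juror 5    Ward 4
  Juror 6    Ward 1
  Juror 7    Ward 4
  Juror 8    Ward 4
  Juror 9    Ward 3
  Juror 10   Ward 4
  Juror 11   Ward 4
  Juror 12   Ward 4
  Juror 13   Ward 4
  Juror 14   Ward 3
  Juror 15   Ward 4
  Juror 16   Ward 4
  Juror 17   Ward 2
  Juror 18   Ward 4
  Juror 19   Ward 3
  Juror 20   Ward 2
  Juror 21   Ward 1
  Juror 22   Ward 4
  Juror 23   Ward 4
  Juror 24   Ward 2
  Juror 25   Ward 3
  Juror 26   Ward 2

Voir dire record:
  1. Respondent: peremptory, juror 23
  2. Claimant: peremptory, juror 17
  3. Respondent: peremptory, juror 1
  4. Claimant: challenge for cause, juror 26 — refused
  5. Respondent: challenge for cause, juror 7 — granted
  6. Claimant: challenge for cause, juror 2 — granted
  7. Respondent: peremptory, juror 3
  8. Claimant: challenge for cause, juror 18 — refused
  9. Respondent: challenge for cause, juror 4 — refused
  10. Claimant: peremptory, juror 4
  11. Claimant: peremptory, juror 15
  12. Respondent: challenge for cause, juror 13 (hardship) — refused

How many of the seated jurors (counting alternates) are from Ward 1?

2

Removed: #1, #2, #3, #4, #7, #15, #17, #23.
Seated (16 incl. alternates): #5, #6, #8, #9, #10, #11, #12, #13, #14, #16, #18, #19, #20, #21, #22, #24.
Of those, in Ward 1: #6, #21 → 2.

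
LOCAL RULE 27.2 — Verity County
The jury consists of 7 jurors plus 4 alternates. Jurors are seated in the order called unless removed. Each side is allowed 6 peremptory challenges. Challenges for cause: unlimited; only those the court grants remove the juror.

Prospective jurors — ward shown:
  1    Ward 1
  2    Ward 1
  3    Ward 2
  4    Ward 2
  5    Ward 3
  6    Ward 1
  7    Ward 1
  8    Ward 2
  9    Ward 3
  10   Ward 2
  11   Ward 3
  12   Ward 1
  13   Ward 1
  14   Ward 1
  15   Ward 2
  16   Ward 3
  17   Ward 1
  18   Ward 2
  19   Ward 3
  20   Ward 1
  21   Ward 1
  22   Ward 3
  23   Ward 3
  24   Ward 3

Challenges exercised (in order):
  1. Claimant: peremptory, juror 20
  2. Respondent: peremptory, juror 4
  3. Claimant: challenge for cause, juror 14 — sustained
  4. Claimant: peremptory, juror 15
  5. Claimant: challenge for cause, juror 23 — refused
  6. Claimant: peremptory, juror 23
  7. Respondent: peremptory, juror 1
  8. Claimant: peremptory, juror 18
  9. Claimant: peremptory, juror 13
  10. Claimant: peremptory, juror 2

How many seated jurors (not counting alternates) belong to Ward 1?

Removed: #1, #2, #4, #13, #14, #15, #18, #20, #23.
Seated jurors 1–7: #3, #5, #6, #7, #8, #9, #10 (alternates #11, #12, #16, #17 not counted).
Of those, in Ward 1: #6, #7 → 2.

2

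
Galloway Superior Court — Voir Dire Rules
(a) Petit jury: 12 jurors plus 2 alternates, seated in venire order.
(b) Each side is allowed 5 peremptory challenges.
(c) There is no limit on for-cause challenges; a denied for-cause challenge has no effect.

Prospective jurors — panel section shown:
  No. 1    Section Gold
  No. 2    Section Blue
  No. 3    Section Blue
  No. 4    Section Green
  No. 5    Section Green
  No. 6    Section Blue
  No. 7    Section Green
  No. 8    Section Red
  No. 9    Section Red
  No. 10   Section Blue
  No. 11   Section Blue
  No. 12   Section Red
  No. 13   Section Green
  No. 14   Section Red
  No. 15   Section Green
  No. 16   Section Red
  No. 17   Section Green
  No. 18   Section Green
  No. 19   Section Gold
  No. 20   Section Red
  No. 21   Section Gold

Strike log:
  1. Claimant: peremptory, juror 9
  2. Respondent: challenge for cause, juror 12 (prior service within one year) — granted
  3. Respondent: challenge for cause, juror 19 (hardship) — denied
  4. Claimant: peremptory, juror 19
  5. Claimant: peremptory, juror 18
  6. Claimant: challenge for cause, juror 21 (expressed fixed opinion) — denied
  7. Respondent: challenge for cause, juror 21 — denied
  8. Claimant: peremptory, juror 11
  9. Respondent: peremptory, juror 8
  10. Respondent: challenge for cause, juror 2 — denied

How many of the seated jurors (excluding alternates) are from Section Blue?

4

Removed: #8, #9, #11, #12, #18, #19.
Seated jurors 1–12: #1, #2, #3, #4, #5, #6, #7, #10, #13, #14, #15, #16 (alternates #17, #20 not counted).
Of those, in Section Blue: #2, #3, #6, #10 → 4.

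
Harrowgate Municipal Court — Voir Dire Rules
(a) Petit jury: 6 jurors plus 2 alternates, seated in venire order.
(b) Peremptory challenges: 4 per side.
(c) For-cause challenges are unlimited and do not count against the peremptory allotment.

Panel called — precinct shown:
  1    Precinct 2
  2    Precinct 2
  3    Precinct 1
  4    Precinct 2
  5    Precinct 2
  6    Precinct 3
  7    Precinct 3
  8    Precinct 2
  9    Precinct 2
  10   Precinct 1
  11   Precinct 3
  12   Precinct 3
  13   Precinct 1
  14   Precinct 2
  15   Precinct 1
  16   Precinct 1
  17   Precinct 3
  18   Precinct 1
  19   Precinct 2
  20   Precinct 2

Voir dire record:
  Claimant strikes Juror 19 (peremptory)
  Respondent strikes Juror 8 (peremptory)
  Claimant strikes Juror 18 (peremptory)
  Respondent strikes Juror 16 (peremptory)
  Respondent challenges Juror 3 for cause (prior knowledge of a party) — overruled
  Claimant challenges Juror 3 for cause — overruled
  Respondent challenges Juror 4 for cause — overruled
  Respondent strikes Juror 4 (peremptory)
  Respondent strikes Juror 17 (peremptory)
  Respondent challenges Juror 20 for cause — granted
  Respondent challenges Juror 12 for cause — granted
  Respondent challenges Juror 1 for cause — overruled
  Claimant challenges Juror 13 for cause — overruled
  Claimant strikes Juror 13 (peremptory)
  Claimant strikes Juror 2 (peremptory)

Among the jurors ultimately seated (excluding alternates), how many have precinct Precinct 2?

Removed: #2, #4, #8, #12, #13, #16, #17, #18, #19, #20.
Seated jurors 1–6: #1, #3, #5, #6, #7, #9 (alternates #10, #11 not counted).
Of those, in Precinct 2: #1, #5, #9 → 3.

3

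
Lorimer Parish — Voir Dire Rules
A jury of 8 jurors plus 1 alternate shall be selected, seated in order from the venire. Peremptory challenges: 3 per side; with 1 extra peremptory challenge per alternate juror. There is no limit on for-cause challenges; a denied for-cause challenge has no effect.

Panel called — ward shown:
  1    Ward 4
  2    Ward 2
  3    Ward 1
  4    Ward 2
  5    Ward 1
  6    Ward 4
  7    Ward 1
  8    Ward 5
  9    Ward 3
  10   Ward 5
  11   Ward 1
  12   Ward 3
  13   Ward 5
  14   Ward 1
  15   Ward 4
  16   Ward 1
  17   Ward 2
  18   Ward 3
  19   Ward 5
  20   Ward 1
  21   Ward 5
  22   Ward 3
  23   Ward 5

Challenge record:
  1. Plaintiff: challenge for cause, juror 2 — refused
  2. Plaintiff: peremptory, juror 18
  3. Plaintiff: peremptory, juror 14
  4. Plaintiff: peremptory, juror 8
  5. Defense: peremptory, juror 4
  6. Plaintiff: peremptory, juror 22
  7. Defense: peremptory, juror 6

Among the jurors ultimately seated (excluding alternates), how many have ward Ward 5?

1

Removed: #4, #6, #8, #14, #18, #22.
Seated jurors 1–8: #1, #2, #3, #5, #7, #9, #10, #11 (alternates #12 not counted).
Of those, in Ward 5: #10 → 1.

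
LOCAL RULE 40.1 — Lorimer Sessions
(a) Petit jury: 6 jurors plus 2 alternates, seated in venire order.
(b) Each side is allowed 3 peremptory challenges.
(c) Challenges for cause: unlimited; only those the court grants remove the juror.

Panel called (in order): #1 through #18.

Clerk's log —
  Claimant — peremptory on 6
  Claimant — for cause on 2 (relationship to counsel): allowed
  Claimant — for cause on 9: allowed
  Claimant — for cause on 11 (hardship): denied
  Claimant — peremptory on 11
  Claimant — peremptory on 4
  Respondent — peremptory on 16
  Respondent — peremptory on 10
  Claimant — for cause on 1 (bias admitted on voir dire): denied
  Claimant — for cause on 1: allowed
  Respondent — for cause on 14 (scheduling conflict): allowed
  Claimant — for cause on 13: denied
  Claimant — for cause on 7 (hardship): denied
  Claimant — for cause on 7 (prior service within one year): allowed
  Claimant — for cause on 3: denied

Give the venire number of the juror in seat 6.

15

Removed: #1, #2, #4, #6, #7, #9, #10, #11, #14, #16. (#3, #13 stay — for-cause denied.)
Filling seats in venire order through position 6: #3, #5, #8, #12, #13, #15.
So seat 6 is #15.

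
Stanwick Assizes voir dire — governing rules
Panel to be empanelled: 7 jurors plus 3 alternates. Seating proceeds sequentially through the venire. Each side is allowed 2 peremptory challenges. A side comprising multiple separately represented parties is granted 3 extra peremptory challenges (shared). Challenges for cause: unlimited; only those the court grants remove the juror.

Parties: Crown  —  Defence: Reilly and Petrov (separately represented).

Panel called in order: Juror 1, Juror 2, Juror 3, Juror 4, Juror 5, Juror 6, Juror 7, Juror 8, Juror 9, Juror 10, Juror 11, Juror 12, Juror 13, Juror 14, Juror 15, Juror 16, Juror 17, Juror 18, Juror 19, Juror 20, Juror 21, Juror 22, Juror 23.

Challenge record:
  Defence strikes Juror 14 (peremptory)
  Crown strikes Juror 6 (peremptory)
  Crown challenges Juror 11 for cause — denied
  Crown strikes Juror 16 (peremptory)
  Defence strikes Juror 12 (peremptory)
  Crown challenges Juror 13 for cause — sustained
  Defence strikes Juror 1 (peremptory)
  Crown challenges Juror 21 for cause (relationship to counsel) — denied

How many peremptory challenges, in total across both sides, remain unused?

2

Crown allotment: 2. Defence allotment: 2 base + 3 multi-party = 5.
Crown peremptories used: #6, #16 — 2 (for-cause on #11, #13, #21 don't count).
Defence peremptories used: #14, #12, #1 — 3.
Remaining: (2 − 2) + (5 − 3) = 2.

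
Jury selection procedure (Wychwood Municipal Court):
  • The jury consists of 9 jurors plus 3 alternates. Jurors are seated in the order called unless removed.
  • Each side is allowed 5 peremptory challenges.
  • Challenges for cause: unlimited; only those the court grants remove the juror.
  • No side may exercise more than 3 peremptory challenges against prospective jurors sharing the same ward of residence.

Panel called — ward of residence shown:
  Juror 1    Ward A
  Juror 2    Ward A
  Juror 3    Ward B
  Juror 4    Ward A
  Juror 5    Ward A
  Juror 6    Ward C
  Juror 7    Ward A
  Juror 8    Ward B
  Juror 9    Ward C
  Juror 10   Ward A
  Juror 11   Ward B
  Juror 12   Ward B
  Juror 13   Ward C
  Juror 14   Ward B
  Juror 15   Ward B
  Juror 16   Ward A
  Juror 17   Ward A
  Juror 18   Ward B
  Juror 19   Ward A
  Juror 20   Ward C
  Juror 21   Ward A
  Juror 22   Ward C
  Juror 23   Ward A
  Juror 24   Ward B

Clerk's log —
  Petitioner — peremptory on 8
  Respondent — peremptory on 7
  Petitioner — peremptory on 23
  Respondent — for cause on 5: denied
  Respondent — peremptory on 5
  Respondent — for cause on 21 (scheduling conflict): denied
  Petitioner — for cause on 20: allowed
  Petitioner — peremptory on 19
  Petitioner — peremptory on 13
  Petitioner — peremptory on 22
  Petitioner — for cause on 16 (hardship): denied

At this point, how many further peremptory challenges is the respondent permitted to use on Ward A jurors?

1

Respondent peremptories so far: #7, #5 — 2 of 5 used, 3 left overall.
Against Ward A: #7, #5 — 2 used; per-ward cap 3 leaves 1.
Binding limit: min(3, 1) = 1.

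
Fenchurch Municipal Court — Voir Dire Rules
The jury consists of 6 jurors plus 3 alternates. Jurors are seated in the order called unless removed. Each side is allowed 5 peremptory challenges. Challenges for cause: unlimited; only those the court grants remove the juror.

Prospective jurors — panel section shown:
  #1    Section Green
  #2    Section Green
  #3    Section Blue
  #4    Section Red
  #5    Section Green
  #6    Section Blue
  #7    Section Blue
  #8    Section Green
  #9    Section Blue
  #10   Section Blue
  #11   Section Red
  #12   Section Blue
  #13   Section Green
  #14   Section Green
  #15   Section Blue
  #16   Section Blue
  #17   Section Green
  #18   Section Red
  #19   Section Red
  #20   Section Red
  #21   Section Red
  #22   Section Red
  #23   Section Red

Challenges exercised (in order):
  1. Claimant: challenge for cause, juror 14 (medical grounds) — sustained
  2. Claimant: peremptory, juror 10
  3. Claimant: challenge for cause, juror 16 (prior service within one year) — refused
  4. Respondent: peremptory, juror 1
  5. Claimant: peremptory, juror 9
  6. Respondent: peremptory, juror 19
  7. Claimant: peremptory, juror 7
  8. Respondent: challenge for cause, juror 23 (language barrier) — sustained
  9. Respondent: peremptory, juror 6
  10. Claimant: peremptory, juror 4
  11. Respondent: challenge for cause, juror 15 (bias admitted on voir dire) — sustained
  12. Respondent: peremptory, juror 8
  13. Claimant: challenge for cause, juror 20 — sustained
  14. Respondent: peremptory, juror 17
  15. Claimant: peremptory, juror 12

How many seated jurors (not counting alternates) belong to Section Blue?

2

Removed: #1, #4, #6, #7, #8, #9, #10, #12, #14, #15, #17, #19, #20, #23.
Seated jurors 1–6: #2, #3, #5, #11, #13, #16 (alternates #18, #21, #22 not counted).
Of those, in Section Blue: #3, #16 → 2.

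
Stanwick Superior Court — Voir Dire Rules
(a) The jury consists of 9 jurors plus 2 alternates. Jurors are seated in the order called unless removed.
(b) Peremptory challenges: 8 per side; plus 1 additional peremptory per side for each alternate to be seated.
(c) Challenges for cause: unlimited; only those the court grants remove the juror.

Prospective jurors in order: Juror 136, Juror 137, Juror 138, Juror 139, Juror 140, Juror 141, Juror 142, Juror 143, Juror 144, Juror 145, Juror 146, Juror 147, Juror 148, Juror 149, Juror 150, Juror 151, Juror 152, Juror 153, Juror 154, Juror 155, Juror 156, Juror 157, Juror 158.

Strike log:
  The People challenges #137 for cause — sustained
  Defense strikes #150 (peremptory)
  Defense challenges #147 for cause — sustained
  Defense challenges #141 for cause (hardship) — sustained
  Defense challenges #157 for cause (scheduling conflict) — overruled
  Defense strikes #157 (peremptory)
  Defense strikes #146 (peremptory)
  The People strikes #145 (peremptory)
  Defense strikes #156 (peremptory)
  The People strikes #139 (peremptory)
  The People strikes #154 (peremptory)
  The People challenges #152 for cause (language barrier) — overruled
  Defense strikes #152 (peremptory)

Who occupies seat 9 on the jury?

Removed: #137, #139, #141, #145, #146, #147, #150, #152, #154, #156, #157.
Seating in order: seats 1–9 → #136, #138, #140, #142, #143, #144, #148, #149, #151; alternates → #153, #155.
So seat 9 is #151.

151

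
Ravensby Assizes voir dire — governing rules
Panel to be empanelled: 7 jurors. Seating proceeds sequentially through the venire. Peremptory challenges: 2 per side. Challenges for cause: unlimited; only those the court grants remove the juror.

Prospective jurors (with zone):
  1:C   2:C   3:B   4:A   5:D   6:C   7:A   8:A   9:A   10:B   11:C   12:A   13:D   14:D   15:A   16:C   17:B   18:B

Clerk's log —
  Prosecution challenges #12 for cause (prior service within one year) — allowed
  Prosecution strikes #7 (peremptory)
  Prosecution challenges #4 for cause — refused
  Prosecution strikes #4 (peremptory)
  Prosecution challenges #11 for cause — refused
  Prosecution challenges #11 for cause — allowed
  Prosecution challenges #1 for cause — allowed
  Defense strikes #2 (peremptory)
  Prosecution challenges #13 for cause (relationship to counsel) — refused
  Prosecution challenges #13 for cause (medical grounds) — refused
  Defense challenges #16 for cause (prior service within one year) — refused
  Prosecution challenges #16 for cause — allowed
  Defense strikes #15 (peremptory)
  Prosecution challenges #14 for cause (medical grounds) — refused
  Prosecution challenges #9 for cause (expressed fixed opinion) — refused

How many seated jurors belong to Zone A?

2

Removed: #1, #2, #4, #7, #11, #12, #15, #16.
Seated jurors 1–7: #3, #5, #6, #8, #9, #10, #13.
Of those, in Zone A: #8, #9 → 2.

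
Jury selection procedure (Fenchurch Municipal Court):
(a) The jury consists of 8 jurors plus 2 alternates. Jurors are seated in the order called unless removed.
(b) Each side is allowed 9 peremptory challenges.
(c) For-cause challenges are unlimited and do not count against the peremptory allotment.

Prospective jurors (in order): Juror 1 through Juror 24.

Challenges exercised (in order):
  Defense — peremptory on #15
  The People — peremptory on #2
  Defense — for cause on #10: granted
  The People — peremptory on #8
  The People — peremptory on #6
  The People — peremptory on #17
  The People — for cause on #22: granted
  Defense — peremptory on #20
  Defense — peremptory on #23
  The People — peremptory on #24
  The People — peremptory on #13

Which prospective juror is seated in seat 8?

12

Removed: #2, #6, #8, #10, #13, #15, #17, #20, #22, #23, #24.
Filling seats in venire order through position 8: #1, #3, #4, #5, #7, #9, #11, #12.
So seat 8 is #12.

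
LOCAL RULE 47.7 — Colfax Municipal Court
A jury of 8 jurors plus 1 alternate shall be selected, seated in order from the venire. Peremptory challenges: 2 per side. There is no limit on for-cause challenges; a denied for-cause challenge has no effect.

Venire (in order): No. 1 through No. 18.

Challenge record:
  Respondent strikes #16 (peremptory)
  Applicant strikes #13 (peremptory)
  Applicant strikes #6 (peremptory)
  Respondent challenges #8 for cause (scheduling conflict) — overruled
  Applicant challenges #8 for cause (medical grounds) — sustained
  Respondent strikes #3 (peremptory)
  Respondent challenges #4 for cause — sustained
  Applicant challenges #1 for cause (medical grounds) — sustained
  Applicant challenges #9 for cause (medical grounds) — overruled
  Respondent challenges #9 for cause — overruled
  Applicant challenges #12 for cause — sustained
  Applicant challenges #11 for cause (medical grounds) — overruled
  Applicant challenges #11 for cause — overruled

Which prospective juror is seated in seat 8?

Removed: #1, #3, #4, #6, #8, #12, #13, #16. (#9, #11 stay — for-cause denied.)
Seating in order: seats 1–8 → #2, #5, #7, #9, #10, #11, #14, #15; alternates → #17.
So seat 8 is #15.

15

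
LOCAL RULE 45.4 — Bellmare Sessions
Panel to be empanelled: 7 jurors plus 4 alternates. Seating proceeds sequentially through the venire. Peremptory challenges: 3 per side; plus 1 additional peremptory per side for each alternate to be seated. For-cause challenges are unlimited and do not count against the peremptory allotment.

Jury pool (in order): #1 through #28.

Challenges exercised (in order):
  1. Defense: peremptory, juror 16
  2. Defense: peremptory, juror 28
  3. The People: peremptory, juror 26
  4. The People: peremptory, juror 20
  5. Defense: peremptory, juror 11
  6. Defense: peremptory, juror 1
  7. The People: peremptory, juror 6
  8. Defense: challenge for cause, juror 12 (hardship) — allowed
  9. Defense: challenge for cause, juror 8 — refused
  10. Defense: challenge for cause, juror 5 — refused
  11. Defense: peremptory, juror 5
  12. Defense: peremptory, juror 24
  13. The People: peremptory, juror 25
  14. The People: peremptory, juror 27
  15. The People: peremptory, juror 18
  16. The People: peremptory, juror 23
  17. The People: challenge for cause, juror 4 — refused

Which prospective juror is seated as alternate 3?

15

Removed: #1, #5, #6, #11, #12, #16, #18, #20, #23, #24, #25, #26, #27, #28. (#4, #8 stay — for-cause denied.)
Filling seats in venire order through position 10: #2, #3, #4, #7, #8, #9, #10, #13, #14, #15.
So alternate 3 is #15.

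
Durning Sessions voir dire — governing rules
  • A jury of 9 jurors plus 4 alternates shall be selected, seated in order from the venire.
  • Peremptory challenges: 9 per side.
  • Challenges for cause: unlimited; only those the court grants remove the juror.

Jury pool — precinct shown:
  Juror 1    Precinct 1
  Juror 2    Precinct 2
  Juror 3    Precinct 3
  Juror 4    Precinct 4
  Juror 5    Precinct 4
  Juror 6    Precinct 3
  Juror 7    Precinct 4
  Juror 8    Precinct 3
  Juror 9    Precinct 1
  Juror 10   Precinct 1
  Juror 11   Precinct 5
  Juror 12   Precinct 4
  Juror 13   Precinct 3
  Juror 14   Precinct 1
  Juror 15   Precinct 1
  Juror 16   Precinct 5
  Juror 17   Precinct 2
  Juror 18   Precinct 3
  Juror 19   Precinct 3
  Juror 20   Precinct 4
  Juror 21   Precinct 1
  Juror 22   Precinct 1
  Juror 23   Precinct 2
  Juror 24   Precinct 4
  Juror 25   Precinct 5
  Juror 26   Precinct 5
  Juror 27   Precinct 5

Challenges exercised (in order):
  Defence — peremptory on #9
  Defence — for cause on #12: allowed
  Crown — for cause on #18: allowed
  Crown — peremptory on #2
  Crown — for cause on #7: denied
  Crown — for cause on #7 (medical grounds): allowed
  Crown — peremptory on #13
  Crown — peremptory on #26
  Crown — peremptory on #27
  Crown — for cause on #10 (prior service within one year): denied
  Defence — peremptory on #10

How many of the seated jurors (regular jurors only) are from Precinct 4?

2

Removed: #2, #7, #9, #10, #12, #13, #18, #26, #27.
Seated jurors 1–9: #1, #3, #4, #5, #6, #8, #11, #14, #15 (alternates #16, #17, #19, #20 not counted).
Of those, in Precinct 4: #4, #5 → 2.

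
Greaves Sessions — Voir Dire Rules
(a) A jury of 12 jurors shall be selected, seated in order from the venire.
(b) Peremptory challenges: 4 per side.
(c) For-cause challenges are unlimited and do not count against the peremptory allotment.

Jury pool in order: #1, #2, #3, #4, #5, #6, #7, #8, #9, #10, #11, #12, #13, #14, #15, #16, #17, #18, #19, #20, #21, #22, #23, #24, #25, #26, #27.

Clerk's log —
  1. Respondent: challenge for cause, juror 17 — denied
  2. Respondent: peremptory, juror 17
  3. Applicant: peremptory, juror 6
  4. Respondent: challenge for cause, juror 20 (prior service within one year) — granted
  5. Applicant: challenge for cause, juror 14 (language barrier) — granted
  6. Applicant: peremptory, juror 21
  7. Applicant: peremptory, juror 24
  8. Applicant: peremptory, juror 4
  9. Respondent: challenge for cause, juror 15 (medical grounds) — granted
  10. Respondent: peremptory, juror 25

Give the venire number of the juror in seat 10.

Removed: #4, #6, #14, #15, #17, #20, #21, #24, #25.
Seating in order: seats 1–12 → #1, #2, #3, #5, #7, #8, #9, #10, #11, #12, #13, #16.
So seat 10 is #12.

12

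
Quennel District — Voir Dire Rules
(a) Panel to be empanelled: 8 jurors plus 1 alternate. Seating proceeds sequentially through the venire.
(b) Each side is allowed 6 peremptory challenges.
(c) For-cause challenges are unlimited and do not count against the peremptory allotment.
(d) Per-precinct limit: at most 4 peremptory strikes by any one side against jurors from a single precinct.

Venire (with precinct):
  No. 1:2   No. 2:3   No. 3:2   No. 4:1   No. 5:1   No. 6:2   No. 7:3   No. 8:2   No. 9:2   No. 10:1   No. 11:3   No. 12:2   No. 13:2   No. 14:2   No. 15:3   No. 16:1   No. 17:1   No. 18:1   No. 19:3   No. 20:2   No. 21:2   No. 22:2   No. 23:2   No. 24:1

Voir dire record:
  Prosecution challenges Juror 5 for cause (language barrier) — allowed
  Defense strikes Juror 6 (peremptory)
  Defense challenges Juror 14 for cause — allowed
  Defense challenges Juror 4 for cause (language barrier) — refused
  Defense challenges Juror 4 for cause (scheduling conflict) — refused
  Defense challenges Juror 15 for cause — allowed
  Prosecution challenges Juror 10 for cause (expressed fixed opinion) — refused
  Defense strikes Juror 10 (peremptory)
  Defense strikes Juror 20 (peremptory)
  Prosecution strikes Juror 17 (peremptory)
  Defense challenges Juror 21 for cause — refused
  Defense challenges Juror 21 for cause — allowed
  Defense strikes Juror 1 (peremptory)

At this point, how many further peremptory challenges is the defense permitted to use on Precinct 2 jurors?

1

Defense peremptories so far: #6, #10, #20, #1 — 4 of 6 used, 2 left overall.
Against Precinct 2: #6, #20, #1 — 3 used; per-precinct cap 4 leaves 1.
Binding limit: min(2, 1) = 1.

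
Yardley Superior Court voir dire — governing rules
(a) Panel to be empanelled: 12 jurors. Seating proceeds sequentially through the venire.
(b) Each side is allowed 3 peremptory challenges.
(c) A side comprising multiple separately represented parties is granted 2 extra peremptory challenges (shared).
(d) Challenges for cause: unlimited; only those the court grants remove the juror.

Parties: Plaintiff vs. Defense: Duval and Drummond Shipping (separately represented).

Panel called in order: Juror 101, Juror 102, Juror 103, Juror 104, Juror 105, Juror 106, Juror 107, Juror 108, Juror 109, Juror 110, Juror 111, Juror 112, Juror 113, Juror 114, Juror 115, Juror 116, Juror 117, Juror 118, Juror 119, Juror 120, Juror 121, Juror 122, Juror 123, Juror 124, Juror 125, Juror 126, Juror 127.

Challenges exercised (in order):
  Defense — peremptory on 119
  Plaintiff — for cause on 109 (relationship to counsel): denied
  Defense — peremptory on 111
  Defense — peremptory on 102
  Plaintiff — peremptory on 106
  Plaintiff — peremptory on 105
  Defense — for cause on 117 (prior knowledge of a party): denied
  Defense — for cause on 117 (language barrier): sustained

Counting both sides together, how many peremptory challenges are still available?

Plaintiff allotment: 3. Defense allotment: 3 base + 2 multi-party = 5.
Plaintiff peremptories used: #106, #105 — 2 (the for-cause on #109 doesn't count).
Defense peremptories used: #119, #111, #102 — 3 (for-cause on #117, #117 don't count).
Remaining: (3 − 2) + (5 − 3) = 3.

3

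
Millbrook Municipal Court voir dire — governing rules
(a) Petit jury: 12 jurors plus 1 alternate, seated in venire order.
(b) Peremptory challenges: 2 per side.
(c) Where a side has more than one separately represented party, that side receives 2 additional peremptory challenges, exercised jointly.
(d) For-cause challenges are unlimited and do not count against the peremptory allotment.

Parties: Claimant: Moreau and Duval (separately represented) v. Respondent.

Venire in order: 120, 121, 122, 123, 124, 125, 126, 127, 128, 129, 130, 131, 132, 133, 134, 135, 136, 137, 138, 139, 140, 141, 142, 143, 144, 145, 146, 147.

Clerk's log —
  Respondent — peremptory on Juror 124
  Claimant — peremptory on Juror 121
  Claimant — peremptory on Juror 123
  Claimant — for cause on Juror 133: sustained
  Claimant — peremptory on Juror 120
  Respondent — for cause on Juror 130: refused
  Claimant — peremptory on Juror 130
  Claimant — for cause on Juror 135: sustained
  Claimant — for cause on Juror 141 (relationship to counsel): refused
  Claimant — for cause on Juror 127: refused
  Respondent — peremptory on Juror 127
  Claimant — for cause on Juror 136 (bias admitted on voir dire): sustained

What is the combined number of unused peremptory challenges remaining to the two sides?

Claimant allotment: 2 base + 2 multi-party = 4. Respondent allotment: 2.
Claimant peremptories used: #121, #123, #120, #130 — 4 (for-cause on #133, #135, #141, #127, #136 don't count).
Respondent peremptories used: #124, #127 — 2 (the for-cause on #130 doesn't count).
Remaining: (4 − 4) + (2 − 2) = 0.

0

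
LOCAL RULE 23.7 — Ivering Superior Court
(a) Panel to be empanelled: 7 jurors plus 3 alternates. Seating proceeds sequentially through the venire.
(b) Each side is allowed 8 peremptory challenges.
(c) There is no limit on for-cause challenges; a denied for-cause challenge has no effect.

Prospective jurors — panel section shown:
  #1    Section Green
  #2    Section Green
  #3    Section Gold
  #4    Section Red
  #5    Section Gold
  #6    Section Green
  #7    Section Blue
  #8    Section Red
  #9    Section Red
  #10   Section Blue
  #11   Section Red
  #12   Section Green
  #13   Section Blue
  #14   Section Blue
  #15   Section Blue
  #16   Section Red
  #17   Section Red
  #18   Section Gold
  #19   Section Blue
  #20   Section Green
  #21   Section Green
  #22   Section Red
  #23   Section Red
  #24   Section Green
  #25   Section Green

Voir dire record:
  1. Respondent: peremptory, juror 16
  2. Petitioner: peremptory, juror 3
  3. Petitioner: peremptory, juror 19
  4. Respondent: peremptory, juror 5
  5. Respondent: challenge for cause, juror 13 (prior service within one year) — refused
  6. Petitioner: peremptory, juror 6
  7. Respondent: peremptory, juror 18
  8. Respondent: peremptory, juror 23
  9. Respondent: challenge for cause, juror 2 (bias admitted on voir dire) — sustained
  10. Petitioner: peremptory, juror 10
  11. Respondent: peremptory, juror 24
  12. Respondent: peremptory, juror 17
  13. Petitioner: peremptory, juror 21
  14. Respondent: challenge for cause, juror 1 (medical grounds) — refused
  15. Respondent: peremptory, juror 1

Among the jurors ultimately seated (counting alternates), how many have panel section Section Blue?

Removed: #1, #2, #3, #5, #6, #10, #16, #17, #18, #19, #21, #23, #24.
Seated (10 incl. alternates): #4, #7, #8, #9, #11, #12, #13, #14, #15, #20.
Of those, in Section Blue: #7, #13, #14, #15 → 4.

4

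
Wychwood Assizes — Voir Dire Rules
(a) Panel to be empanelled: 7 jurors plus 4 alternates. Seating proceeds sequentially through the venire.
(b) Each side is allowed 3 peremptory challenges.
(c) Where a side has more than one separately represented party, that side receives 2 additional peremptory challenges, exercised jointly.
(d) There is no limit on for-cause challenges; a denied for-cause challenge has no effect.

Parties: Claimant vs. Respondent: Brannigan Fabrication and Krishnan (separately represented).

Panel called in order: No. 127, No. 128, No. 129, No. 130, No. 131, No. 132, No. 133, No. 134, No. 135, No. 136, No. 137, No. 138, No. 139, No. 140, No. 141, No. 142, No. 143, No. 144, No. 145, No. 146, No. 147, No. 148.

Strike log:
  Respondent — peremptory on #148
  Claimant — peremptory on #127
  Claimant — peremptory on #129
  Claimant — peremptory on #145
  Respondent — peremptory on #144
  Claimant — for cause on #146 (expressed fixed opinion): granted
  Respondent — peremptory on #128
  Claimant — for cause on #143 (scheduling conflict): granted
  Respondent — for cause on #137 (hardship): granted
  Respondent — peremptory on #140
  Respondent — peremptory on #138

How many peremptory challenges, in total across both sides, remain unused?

Claimant allotment: 3. Respondent allotment: 3 base + 2 multi-party = 5.
Claimant peremptories used: #127, #129, #145 — 3 (for-cause on #146, #143 don't count).
Respondent peremptories used: #148, #144, #128, #140, #138 — 5 (the for-cause on #137 doesn't count).
Remaining: (3 − 3) + (5 − 5) = 0.

0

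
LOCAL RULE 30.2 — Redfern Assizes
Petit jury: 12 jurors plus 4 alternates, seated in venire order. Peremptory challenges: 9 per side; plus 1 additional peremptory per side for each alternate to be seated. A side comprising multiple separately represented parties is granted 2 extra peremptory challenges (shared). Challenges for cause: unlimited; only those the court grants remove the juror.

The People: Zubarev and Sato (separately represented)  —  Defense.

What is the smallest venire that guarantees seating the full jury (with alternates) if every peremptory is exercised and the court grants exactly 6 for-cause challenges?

50

Seats to fill: 12 + 4 alternates = 16.
Peremptories — The People: 9 + 1×4 + 2 = 15; Defense: 9 + 1×4 = 13; total 28.
For-cause removals: 6.
Minimum venire: 16 + 28 + 6 = 50.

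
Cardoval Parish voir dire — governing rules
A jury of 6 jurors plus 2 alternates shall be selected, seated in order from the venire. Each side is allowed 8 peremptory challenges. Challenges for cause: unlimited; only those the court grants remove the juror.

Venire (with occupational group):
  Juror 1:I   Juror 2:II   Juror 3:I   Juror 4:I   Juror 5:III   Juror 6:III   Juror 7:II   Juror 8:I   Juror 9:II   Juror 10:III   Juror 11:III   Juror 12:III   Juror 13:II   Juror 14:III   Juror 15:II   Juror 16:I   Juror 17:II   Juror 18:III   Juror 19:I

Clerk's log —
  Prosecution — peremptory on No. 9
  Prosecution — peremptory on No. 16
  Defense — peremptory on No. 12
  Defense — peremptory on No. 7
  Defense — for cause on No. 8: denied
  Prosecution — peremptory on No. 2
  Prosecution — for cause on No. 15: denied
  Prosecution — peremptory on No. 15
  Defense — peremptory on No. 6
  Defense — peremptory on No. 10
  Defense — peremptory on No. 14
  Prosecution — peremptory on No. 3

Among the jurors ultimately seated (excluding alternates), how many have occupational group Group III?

2

Removed: #2, #3, #6, #7, #9, #10, #12, #14, #15, #16.
Seated jurors 1–6: #1, #4, #5, #8, #11, #13 (alternates #17, #18 not counted).
Of those, in Group III: #5, #11 → 2.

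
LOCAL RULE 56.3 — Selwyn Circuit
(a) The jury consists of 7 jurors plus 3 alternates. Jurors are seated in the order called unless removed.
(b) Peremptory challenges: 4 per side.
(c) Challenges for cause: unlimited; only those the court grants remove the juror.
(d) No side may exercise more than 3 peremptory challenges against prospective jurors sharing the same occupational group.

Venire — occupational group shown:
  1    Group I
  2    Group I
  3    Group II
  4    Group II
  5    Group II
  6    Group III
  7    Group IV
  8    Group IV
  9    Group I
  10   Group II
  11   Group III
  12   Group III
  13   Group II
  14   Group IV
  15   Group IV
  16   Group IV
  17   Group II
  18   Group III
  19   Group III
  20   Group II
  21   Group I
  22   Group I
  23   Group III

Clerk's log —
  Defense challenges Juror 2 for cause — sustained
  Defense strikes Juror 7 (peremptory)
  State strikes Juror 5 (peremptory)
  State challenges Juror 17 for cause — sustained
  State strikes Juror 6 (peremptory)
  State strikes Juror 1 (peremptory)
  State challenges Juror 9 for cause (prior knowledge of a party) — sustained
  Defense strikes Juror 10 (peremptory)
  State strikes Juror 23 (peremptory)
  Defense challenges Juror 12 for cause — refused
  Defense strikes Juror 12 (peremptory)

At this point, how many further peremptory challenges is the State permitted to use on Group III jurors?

State peremptories so far: #5, #6, #1, #23 — 4 of 4 used, 0 left overall.
Against Group III: #6, #23 — 2 used; per-group cap 3 leaves 1.
Binding limit: min(0, 1) = 0.

0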